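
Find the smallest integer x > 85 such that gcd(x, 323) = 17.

gcd(x, 323) = 17 forces 17 | x; write x = 17s. Then gcd(17s, 17·19) = 17·gcd(s, 19), so need gcd(s, 19) = 1.
17s > 85 gives s ≥ 6. The least s ≥ 6 coprime to 19 is 6, so x = 17·6 = 102.

102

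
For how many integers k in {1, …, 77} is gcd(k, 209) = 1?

66

Prime factors of 209: 11, 19. Count integers ≤ 77 divisible by none of them.
By inclusion–exclusion: 77 − ⌊77/11⌋ − ⌊77/19⌋ + ⌊77/209⌋ = 66.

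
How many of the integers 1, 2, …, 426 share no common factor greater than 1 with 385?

Prime factors of 385: 5, 7, 11. Count integers ≤ 426 divisible by none of them.
By inclusion–exclusion: 426 − ⌊426/5⌋ − ⌊426/7⌋ − ⌊426/11⌋ + ⌊426/35⌋ + ⌊426/55⌋ + ⌊426/77⌋ − ⌊426/385⌋ = 266.

266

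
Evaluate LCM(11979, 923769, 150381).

782432343

lcm(11979, 923769) = 11979·923769/gcd = 11065828851/99 = 111776049
lcm(111776049, 150381) = 111776049·150381/gcd = 16808994024669/21483 = 782432343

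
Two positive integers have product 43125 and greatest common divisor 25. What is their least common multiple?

1725

gcd·lcm = product, so lcm = 43125/25 = 1725.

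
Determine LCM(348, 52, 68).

76908

348 = 2² · 3 · 29; 52 = 2² · 13; 68 = 2² · 17
lcm takes max exponent of each prime: 2² · 3 · 13 · 17 · 29 = 76908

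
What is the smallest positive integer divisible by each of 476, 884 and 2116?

lcm(476, 884) = 476·884/gcd = 420784/68 = 6188
lcm(6188, 2116) = 6188·2116/gcd = 13093808/4 = 3273452

3273452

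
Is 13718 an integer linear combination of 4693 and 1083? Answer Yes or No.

Yes

By Bézout, 4693p + 1083q = 13718 has integer solutions iff gcd(4693, 1083) | 13718.
Euclid: 4693 = 4·1083 + 361; 1083 = 3·361 + 0. gcd = 361; 13718 mod 361 = 0. Yes.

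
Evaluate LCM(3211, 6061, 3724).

lcm(3211, 6061) = 3211·6061/gcd = 19461871/19 = 1024309
lcm(1024309, 3724) = 1024309·3724/gcd = 3814526716/19 = 200764564

200764564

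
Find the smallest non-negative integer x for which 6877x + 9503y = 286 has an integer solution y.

521

Euclid: 9503 = 1·6877 + 2626; 6877 = 2·2626 + 1625; 2626 = 1·1625 + 1001; 1625 = 1·1001 + 624; 1001 = 1·624 + 377; 624 = 1·377 + 247; 377 = 1·247 + 130; 247 = 1·130 + 117; 130 = 1·117 + 13; 117 = 9·13 + 0 → gcd = 13; 286 = 13·22.
Back-substitution yields 6877·(-76) + 9503·(55) = 13, so one solution is x = -76·22 = -1672, y = 55·22 = 1210.
Solutions in x differ by 9503/13 = 731; the one in [0, 731) is -1672 mod 731 = 521.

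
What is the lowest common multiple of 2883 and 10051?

28977033

gcd first: 10051 = 3·2883 + 1402; 2883 = 2·1402 + 79; 1402 = 17·79 + 59; 79 = 1·59 + 20; 59 = 2·20 + 19; 20 = 1·19 + 1; 19 = 19·1 + 0 → gcd = 1
lcm = 2883·10051/gcd = 28977033/1 = 28977033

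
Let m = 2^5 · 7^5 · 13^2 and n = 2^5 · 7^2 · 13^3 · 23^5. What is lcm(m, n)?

7605178563577504

max exponent per prime: 2^5 · 7^5 · 13^3 · 23^5 = 7605178563577504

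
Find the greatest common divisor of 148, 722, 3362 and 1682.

148 = 2² · 37; 722 = 2 · 19²; 3362 = 2 · 41²; 1682 = 2 · 29²
gcd takes min exponent of each prime: 2 = 2

2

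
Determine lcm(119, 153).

1071

gcd first: 153 = 1·119 + 34; 119 = 3·34 + 17; 34 = 2·17 + 0 → gcd = 17
lcm = 119·153/gcd = 18207/17 = 1071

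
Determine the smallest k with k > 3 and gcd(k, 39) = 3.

6

Multiples of 3 above 3: 3·2, 3·3, … . Need the cofactor coprime to 39/3 = 13.
Checking s = 2, 3, … the first with gcd(s, 13) = 1 is s = 2, giving 6.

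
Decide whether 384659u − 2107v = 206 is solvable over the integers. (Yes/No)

By Bézout, 384659u − 2107v = 206 has integer solutions iff gcd(384659, 2107) | 206.
Euclid: 384659 = 182·2107 + 1185; 2107 = 1·1185 + 922; 1185 = 1·922 + 263; 922 = 3·263 + 133; 263 = 1·133 + 130; 133 = 1·130 + 3; 130 = 43·3 + 1; 3 = 3·1 + 0. gcd = 1; 206 mod 1 = 0. Yes.

Yes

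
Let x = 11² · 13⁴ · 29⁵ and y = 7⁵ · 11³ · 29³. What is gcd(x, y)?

min exponent per shared prime: 11² · 29³ = 2951069

2951069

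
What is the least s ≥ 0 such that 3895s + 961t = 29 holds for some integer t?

189

Reduce mod 961: 3895s ≡ 29 (mod 961). With g = gcd(3895, 961) = 1 dividing 29, divide through: 3895s ≡ 29 (mod 961).
Since gcd(3895, 961) = 1, s ≡ 29·(3895)⁻¹ ≡ 189 (mod 961). Smallest non-negative: 189.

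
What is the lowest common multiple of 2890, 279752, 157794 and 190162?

lcm(2890, 279752) = 2890·279752/gcd = 808483280/578 = 1398760
lcm(1398760, 157794) = 1398760·157794/gcd = 220715935440/578 = 381861480
lcm(381861480, 190162) = 381861480·190162/gcd = 72615542759760/4046 = 17947489560

17947489560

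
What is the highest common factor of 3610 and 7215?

5

3610 = 2 · 5 · 19²
7215 = 3 · 5 · 13 · 37
Common: 5 = 5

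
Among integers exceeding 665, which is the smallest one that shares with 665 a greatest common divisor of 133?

798

665 = 133·5. Any t with gcd(t, 665) = 133 is a multiple of 133, say 133s, with s coprime to 5.
Need s > 665/133, so s ≥ 6. First s ≥ 6 with gcd(s, 5) = 1 is s = 6. Thus t = 133·6 = 798.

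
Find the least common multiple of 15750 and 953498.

1072685250

15750 = 2 · 3² · 5³ · 7; 953498 = 2 · 7 · 13³ · 31
max exponents: 2 · 3² · 5³ · 7 · 13³ · 31 = 1072685250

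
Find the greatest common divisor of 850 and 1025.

25

Euclid: 1025 = 1·850 + 175; 850 = 4·175 + 150; 175 = 1·150 + 25; 150 = 6·25 + 0. Last nonzero remainder: 25.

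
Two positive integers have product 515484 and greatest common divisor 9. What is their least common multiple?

57276

For any two positive integers, gcd × lcm equals their product. Hence lcm = 515484 / 9 = 57276.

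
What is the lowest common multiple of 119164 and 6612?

196978092

119164 = 2² · 31³; 6612 = 2² · 3 · 19 · 29
max exponents: 2² · 3 · 19 · 29 · 31³ = 196978092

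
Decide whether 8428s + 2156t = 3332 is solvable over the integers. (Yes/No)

gcd(8428, 2156): 8428 = 3·2156 + 1960; 2156 = 1·1960 + 196; 1960 = 10·196 + 0 → 196
196 divides 3332, so a solution exists.

Yes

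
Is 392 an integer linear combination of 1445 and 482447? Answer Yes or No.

gcd(1445, 482447): 482447 = 333·1445 + 1262; 1445 = 1·1262 + 183; 1262 = 6·183 + 164; 183 = 1·164 + 19; 164 = 8·19 + 12; 19 = 1·12 + 7; 12 = 1·7 + 5; 7 = 1·5 + 2; 5 = 2·2 + 1; 2 = 2·1 + 0 → 1
1 divides 392, so a solution exists.

Yes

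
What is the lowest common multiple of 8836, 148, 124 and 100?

8836 = 2² · 47²; 148 = 2² · 37; 124 = 2² · 31; 100 = 2² · 5²
lcm takes max exponent of each prime: 2² · 5² · 31 · 37 · 47² = 253372300

253372300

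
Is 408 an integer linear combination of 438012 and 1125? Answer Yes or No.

By Bézout, 438012s − 1125t = 408 has integer solutions iff gcd(438012, 1125) | 408.
Euclid: 438012 = 389·1125 + 387; 1125 = 2·387 + 351; 387 = 1·351 + 36; 351 = 9·36 + 27; 36 = 1·27 + 9; 27 = 3·9 + 0. gcd = 9; 408 mod 9 = 3. No.

No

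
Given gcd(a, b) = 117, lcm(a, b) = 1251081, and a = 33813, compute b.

4329

a·b = gcd·lcm = 117·1251081 = 146376477, so b = 146376477/33813 = 4329.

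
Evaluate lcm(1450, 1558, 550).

lcm(1450, 1558) = 1450·1558/gcd = 2259100/2 = 1129550
lcm(1129550, 550) = 1129550·550/gcd = 621252500/50 = 12425050

12425050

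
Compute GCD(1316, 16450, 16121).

gcd(1316, 16450): 16450 = 12·1316 + 658; 1316 = 2·658 + 0 → 658
gcd(658, 16121): 16121 = 24·658 + 329; 658 = 2·329 + 0 → 329

329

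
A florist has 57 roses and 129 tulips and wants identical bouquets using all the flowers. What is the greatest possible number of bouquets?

Euclid: 129 = 2·57 + 15; 57 = 3·15 + 12; 15 = 1·12 + 3; 12 = 4·3 + 0. Last nonzero remainder: 3.

3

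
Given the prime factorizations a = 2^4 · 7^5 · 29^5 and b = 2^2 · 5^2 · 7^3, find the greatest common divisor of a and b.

1372

min exponent per shared prime: 2^2 · 7^3 = 1372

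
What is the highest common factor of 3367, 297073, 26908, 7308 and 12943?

7

3367 = 7 · 13 · 37; 297073 = 7 · 31 · 37²; 26908 = 2² · 7 · 31²; 7308 = 2² · 3² · 7 · 29; 12943 = 7 · 43²
gcd takes min exponent of each prime: 7 = 7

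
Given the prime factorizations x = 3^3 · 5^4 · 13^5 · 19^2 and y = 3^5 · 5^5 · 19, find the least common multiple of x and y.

101784174496875

max exponent per prime: 3^5 · 5^5 · 13^5 · 19^2 = 101784174496875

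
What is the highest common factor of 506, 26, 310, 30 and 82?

2

506 = 2 · 11 · 23; 26 = 2 · 13; 310 = 2 · 5 · 31; 30 = 2 · 3 · 5; 82 = 2 · 41
gcd takes min exponent of each prime: 2 = 2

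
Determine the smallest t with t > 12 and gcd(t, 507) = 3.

15

Multiples of 3 above 12: 3·5, 3·6, … . Need the cofactor coprime to 507/3 = 169.
Checking s = 5, 6, … the first with gcd(s, 169) = 1 is s = 5, giving 15.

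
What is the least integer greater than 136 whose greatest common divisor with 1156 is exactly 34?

170

gcd(m, 1156) = 34 forces 34 | m; write m = 34s. Then gcd(34s, 34·34) = 34·gcd(s, 34), so need gcd(s, 34) = 1.
34s > 136 gives s ≥ 5. The least s ≥ 5 coprime to 34 is 5, so m = 34·5 = 170.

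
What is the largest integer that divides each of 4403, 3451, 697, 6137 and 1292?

17

4403 = 7 · 17 · 37; 3451 = 7 · 17 · 29; 697 = 17 · 41; 6137 = 17 · 19²; 1292 = 2² · 17 · 19
gcd takes min exponent of each prime: 17 = 17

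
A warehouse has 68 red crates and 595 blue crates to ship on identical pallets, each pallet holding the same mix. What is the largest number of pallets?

17

68 = 2² · 17
595 = 5 · 7 · 17
Common: 17 = 17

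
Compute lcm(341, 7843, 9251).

341 = 11 · 31; 7843 = 11 · 23 · 31; 9251 = 11 · 29²
lcm takes max exponent of each prime: 11 · 23 · 29² · 31 = 6595963

6595963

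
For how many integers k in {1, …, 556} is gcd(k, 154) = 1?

217

154 = 2·7·11. Inclusion–exclusion on these primes:
556 − ⌊556/2⌋ − ⌊556/7⌋ − ⌊556/11⌋ + ⌊556/14⌋ + ⌊556/22⌋ + ⌊556/77⌋ − ⌊556/154⌋ = 217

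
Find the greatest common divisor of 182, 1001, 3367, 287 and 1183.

gcd(182, 1001): 1001 = 5·182 + 91; 182 = 2·91 + 0 → 91
gcd(91, 3367): 3367 = 37·91 + 0 → 91
gcd(91, 287): 287 = 3·91 + 14; 91 = 6·14 + 7; 14 = 2·7 + 0 → 7
gcd(7, 1183): 1183 = 169·7 + 0 → 7

7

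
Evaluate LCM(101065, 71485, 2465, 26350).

908574350

101065 = 5 · 17 · 29 · 41; 71485 = 5 · 17 · 29²; 2465 = 5 · 17 · 29; 26350 = 2 · 5² · 17 · 31
lcm takes max exponent of each prime: 2 · 5² · 17 · 29² · 31 · 41 = 908574350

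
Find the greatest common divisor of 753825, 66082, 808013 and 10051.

19

753825 = 3 · 5² · 19 · 23²; 66082 = 2 · 19 · 37 · 47; 808013 = 19 · 23 · 43²; 10051 = 19 · 23²
gcd takes min exponent of each prime: 19 = 19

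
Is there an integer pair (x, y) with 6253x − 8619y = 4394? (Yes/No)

gcd(6253, 8619): 8619 = 1·6253 + 2366; 6253 = 2·2366 + 1521; 2366 = 1·1521 + 845; 1521 = 1·845 + 676; 845 = 1·676 + 169; 676 = 4·169 + 0 → 169
169 divides 4394, so a solution exists.

Yes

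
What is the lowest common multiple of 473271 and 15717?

2479466769

473271 = 3 · 19³ · 23; 15717 = 3 · 13² · 31
max exponents: 3 · 13² · 19³ · 23 · 31 = 2479466769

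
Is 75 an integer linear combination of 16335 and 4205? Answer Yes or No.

gcd(16335, 4205): 16335 = 3·4205 + 3720; 4205 = 1·3720 + 485; 3720 = 7·485 + 325; 485 = 1·325 + 160; 325 = 2·160 + 5; 160 = 32·5 + 0 → 5
5 divides 75, so a solution exists.

Yes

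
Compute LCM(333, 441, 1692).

333 = 3² · 37; 441 = 3² · 7²; 1692 = 2² · 3² · 47
lcm takes max exponent of each prime: 2² · 3² · 7² · 37 · 47 = 3067596

3067596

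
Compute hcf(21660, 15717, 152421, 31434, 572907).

3

21660 = 2² · 3 · 5 · 19²; 15717 = 3 · 13² · 31; 152421 = 3 · 23 · 47²; 31434 = 2 · 3 · 13² · 31; 572907 = 3 · 19² · 23²
gcd takes min exponent of each prime: 3 = 3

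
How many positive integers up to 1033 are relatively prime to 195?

Prime factors of 195: 3, 5, 13. Count integers ≤ 1033 divisible by none of them.
By inclusion–exclusion: 1033 − ⌊1033/3⌋ − ⌊1033/5⌋ − ⌊1033/13⌋ + ⌊1033/15⌋ + ⌊1033/39⌋ + ⌊1033/65⌋ − ⌊1033/195⌋ = 508.

508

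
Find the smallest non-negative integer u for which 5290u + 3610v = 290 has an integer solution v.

Reduce mod 3610: 5290u ≡ 290 (mod 3610). With g = gcd(5290, 3610) = 10 dividing 290, divide through: 529u ≡ 29 (mod 361).
Since gcd(529, 361) = 1, u ≡ 29·(529)⁻¹ ≡ 41 (mod 361). Smallest non-negative: 41.

41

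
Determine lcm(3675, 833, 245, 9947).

lcm(3675, 833) = 3675·833/gcd = 3061275/49 = 62475
lcm(62475, 245) = 62475·245/gcd = 15306375/245 = 62475
lcm(62475, 9947) = 62475·9947/gcd = 621438825/49 = 12682425

12682425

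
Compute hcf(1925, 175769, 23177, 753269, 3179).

11

1925 = 5² · 7 · 11; 175769 = 11 · 19 · 29²; 23177 = 7² · 11 · 43; 753269 = 11 · 31 · 47²; 3179 = 11 · 17²
gcd takes min exponent of each prime: 11 = 11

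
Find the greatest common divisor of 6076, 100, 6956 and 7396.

4

gcd(6076, 100): 6076 = 60·100 + 76; 100 = 1·76 + 24; 76 = 3·24 + 4; 24 = 6·4 + 0 → 4
gcd(4, 6956): 6956 = 1739·4 + 0 → 4
gcd(4, 7396): 7396 = 1849·4 + 0 → 4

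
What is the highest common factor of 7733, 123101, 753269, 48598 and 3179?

7733 = 11 · 19 · 37; 123101 = 11 · 19² · 31; 753269 = 11 · 31 · 47²; 48598 = 2 · 11 · 47²; 3179 = 11 · 17²
gcd takes min exponent of each prime: 11 = 11

11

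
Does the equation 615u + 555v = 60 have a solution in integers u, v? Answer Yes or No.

By Bézout, 615u + 555v = 60 has integer solutions iff gcd(615, 555) | 60.
Euclid: 615 = 1·555 + 60; 555 = 9·60 + 15; 60 = 4·15 + 0. gcd = 15; 60 mod 15 = 0. Yes.

Yes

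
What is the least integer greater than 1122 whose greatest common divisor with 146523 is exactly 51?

gcd(x, 146523) = 51 forces 51 | x; write x = 51s. Then gcd(51s, 51·2873) = 51·gcd(s, 2873), so need gcd(s, 2873) = 1.
51s > 1122 gives s ≥ 23. The least s ≥ 23 coprime to 2873 is 23, so x = 51·23 = 1173.

1173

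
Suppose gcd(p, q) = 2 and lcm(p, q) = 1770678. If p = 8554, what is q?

Using pq = gcd(p,q)·lcm(p,q) = 2·1770678 = 3541356, we get q = 3541356/8554 = 414.

414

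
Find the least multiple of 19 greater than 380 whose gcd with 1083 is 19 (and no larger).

gcd(x, 1083) = 19 forces 19 | x; write x = 19s. Then gcd(19s, 19·57) = 19·gcd(s, 57), so need gcd(s, 57) = 1.
19s > 380 gives s ≥ 21. The least s ≥ 21 coprime to 57 is 22, so x = 19·22 = 418.

418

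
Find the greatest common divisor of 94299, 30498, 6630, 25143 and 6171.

94299 = 3 · 17 · 43²; 30498 = 2 · 3 · 13 · 17 · 23; 6630 = 2 · 3 · 5 · 13 · 17; 25143 = 3 · 17² · 29; 6171 = 3 · 11² · 17
gcd takes min exponent of each prime: 3 · 17 = 51

51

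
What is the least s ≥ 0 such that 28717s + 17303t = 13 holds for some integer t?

808

Euclid: 28717 = 1·17303 + 11414; 17303 = 1·11414 + 5889; 11414 = 1·5889 + 5525; 5889 = 1·5525 + 364; 5525 = 15·364 + 65; 364 = 5·65 + 39; 65 = 1·39 + 26; 39 = 1·26 + 13; 26 = 2·13 + 0 → gcd = 13; 13 = 13·1.
Back-substitution yields 28717·(-523) + 17303·(868) = 13, so one solution is s = -523·1 = -523, t = 868·1 = 868.
Solutions in s differ by 17303/13 = 1331; the one in [0, 1331) is -523 mod 1331 = 808.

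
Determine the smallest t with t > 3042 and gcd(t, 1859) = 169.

gcd(t, 1859) = 169 forces 169 | t; write t = 169s. Then gcd(169s, 169·11) = 169·gcd(s, 11), so need gcd(s, 11) = 1.
169s > 3042 gives s ≥ 19. The least s ≥ 19 coprime to 11 is 19, so t = 169·19 = 3211.

3211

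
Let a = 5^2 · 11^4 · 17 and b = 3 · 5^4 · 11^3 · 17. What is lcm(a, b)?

466681875

max exponent per prime: 3 · 5^4 · 11^4 · 17 = 466681875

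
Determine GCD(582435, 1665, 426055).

582435 = 3² · 5 · 7 · 43²; 1665 = 3² · 5 · 37; 426055 = 5 · 7² · 37 · 47
gcd takes min exponent of each prime: 5 = 5

5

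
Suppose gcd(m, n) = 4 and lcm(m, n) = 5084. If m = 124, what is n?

m·n = gcd·lcm = 4·5084 = 20336, so n = 20336/124 = 164.

164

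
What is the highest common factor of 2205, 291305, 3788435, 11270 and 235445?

245

gcd(2205, 291305): 291305 = 132·2205 + 245; 2205 = 9·245 + 0 → 245
gcd(245, 3788435): 3788435 = 15463·245 + 0 → 245
gcd(245, 11270): 11270 = 46·245 + 0 → 245
gcd(245, 235445): 235445 = 961·245 + 0 → 245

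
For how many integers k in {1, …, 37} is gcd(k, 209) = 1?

33

209 = 11·19. Inclusion–exclusion on these primes:
37 − ⌊37/11⌋ − ⌊37/19⌋ + ⌊37/209⌋ = 33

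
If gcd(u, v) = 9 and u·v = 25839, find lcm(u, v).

Since gcd(u,v)·lcm(u,v) = uv, lcm = 25839/9 = 2871.

2871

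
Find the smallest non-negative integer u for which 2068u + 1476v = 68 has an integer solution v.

Euclid: 2068 = 1·1476 + 592; 1476 = 2·592 + 292; 592 = 2·292 + 8; 292 = 36·8 + 4; 8 = 2·4 + 0 → gcd = 4; 68 = 4·17.
Back-substitution yields 2068·(-182) + 1476·(255) = 4, so one solution is u = -182·17 = -3094, v = 255·17 = 4335.
Solutions in u differ by 1476/4 = 369; the one in [0, 369) is -3094 mod 369 = 227.

227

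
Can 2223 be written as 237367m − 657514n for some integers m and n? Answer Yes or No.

Yes

By Bézout, 237367m − 657514n = 2223 has integer solutions iff gcd(237367, 657514) | 2223.
Euclid: 657514 = 2·237367 + 182780; 237367 = 1·182780 + 54587; 182780 = 3·54587 + 19019; 54587 = 2·19019 + 16549; 19019 = 1·16549 + 2470; 16549 = 6·2470 + 1729; 2470 = 1·1729 + 741; 1729 = 2·741 + 247; 741 = 3·247 + 0. gcd = 247; 2223 mod 247 = 0. Yes.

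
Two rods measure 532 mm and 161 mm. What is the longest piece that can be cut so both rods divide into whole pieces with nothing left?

7

Euclid: 532 = 3·161 + 49; 161 = 3·49 + 14; 49 = 3·14 + 7; 14 = 2·7 + 0. Last nonzero remainder: 7.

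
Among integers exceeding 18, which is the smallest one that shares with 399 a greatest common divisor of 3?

24

399 = 3·133. Any a with gcd(a, 399) = 3 is a multiple of 3, say 3s, with s coprime to 133.
Need s > 18/3, so s ≥ 7. First s ≥ 7 with gcd(s, 133) = 1 is s = 8. Thus a = 3·8 = 24.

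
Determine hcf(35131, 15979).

19

35131 = 19 · 43²
15979 = 19 · 29²
Common: 19 = 19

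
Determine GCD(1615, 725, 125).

gcd(1615, 725): 1615 = 2·725 + 165; 725 = 4·165 + 65; 165 = 2·65 + 35; 65 = 1·35 + 30; 35 = 1·30 + 5; 30 = 6·5 + 0 → 5
gcd(5, 125): 125 = 25·5 + 0 → 5

5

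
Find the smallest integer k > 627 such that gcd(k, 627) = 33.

Multiples of 33 above 627: 33·20, 33·21, … . Need the cofactor coprime to 627/33 = 19.
Checking s = 20, 21, … the first with gcd(s, 19) = 1 is s = 20, giving 660.

660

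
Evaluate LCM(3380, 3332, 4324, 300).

3380 = 2² · 5 · 13²; 3332 = 2² · 7² · 17; 4324 = 2² · 23 · 47; 300 = 2² · 3 · 5²
lcm takes max exponent of each prime: 2² · 3 · 5² · 7² · 13² · 17 · 23 · 47 = 45653981100

45653981100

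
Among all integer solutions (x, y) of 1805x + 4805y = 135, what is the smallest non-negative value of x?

Euclid: 4805 = 2·1805 + 1195; 1805 = 1·1195 + 610; 1195 = 1·610 + 585; 610 = 1·585 + 25; 585 = 23·25 + 10; 25 = 2·10 + 5; 10 = 2·5 + 0 → gcd = 5; 135 = 5·27.
Back-substitution yields 1805·(386) + 4805·(-145) = 5, so one solution is x = 386·27 = 10422, y = -145·27 = -3915.
Solutions in x differ by 4805/5 = 961; the one in [0, 961) is 10422 mod 961 = 812.

812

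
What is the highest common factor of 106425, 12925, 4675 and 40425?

gcd(106425, 12925): 106425 = 8·12925 + 3025; 12925 = 4·3025 + 825; 3025 = 3·825 + 550; 825 = 1·550 + 275; 550 = 2·275 + 0 → 275
gcd(275, 4675): 4675 = 17·275 + 0 → 275
gcd(275, 40425): 40425 = 147·275 + 0 → 275

275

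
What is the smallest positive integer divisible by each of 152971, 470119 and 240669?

102411884624049

lcm(152971, 470119) = 152971·470119/gcd = 71914573549/13 = 5531890273
lcm(5531890273, 240669) = 5531890273·240669/gcd = 1331354500112637/13 = 102411884624049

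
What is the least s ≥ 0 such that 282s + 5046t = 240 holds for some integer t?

Euclid: 5046 = 17·282 + 252; 282 = 1·252 + 30; 252 = 8·30 + 12; 30 = 2·12 + 6; 12 = 2·6 + 0 → gcd = 6; 240 = 6·40.
Back-substitution yields 282·(340) + 5046·(-19) = 6, so one solution is s = 340·40 = 13600, t = -19·40 = -760.
Solutions in s differ by 5046/6 = 841; the one in [0, 841) is 13600 mod 841 = 144.

144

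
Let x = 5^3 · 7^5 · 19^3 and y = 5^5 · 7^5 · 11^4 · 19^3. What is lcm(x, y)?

max exponent per prime: 5^5 · 7^5 · 11^4 · 19^3 = 5274384242290625

5274384242290625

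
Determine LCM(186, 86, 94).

375906

lcm(186, 86) = 186·86/gcd = 15996/2 = 7998
lcm(7998, 94) = 7998·94/gcd = 751812/2 = 375906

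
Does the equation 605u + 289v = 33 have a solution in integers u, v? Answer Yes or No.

Yes

gcd(605, 289): 605 = 2·289 + 27; 289 = 10·27 + 19; 27 = 1·19 + 8; 19 = 2·8 + 3; 8 = 2·3 + 2; 3 = 1·2 + 1; 2 = 2·1 + 0 → 1
1 divides 33, so a solution exists.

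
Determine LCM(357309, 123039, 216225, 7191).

357309 = 3² · 29 · 37²; 123039 = 3⁴ · 7² · 31; 216225 = 3² · 5² · 31²; 7191 = 3² · 17 · 47
lcm takes max exponent of each prime: 3⁴ · 5² · 7² · 17 · 29 · 31² · 37² · 47 = 3024772532392275

3024772532392275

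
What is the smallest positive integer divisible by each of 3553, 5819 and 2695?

3553 = 11 · 17 · 19; 5819 = 11 · 23²; 2695 = 5 · 7² · 11
lcm takes max exponent of each prime: 5 · 7² · 11 · 17 · 19 · 23² = 460486565

460486565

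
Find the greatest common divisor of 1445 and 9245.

5

1445 = 5 · 17²
9245 = 5 · 43²
Common: 5 = 5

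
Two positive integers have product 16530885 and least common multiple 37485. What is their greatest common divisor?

gcd·lcm = product, so gcd = 16530885/37485 = 441.

441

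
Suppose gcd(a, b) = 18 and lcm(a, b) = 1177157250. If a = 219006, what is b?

a·b = gcd·lcm = 18·1177157250 = 21188830500, so b = 21188830500/219006 = 96750.

96750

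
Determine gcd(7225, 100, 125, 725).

7225 = 5² · 17²; 100 = 2² · 5²; 125 = 5³; 725 = 5² · 29
gcd takes min exponent of each prime: 5² = 25

25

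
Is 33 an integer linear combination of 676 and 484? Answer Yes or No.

By Bézout, 676m + 484n = 33 has integer solutions iff gcd(676, 484) | 33.
Euclid: 676 = 1·484 + 192; 484 = 2·192 + 100; 192 = 1·100 + 92; 100 = 1·92 + 8; 92 = 11·8 + 4; 8 = 2·4 + 0. gcd = 4; 33 mod 4 = 1. No.

No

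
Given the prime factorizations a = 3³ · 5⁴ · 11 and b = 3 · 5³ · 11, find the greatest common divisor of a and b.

min exponent per shared prime: 3 · 5³ · 11 = 4125

4125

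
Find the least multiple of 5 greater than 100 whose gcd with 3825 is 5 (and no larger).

110

3825 = 5·765. Any m with gcd(m, 3825) = 5 is a multiple of 5, say 5s, with s coprime to 765.
Need s > 100/5, so s ≥ 21. First s ≥ 21 with gcd(s, 765) = 1 is s = 22. Thus m = 5·22 = 110.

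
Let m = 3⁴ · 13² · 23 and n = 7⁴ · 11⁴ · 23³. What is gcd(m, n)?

23

min exponent per shared prime: 23 = 23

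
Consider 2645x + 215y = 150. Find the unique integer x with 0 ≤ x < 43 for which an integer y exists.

42

Euclid: 2645 = 12·215 + 65; 215 = 3·65 + 20; 65 = 3·20 + 5; 20 = 4·5 + 0 → gcd = 5; 150 = 5·30.
Back-substitution yields 2645·(10) + 215·(-123) = 5, so one solution is x = 10·30 = 300, y = -123·30 = -3690.
Solutions in x differ by 215/5 = 43; the one in [0, 43) is 300 mod 43 = 42.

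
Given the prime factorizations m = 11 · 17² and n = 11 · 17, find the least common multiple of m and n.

max exponent per prime: 11 · 17² = 3179

3179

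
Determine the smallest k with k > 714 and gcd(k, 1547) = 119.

833

1547 = 119·13. Any k with gcd(k, 1547) = 119 is a multiple of 119, say 119s, with s coprime to 13.
Need s > 714/119, so s ≥ 7. First s ≥ 7 with gcd(s, 13) = 1 is s = 7. Thus k = 119·7 = 833.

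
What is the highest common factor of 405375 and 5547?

Euclid: 405375 = 73·5547 + 444; 5547 = 12·444 + 219; 444 = 2·219 + 6; 219 = 36·6 + 3; 6 = 2·3 + 0. Last nonzero remainder: 3.

3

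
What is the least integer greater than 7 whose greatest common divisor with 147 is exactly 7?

14

gcd(x, 147) = 7 forces 7 | x; write x = 7s. Then gcd(7s, 7·21) = 7·gcd(s, 21), so need gcd(s, 21) = 1.
7s > 7 gives s ≥ 2. The least s ≥ 2 coprime to 21 is 2, so x = 7·2 = 14.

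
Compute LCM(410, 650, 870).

2318550

lcm(410, 650) = 410·650/gcd = 266500/10 = 26650
lcm(26650, 870) = 26650·870/gcd = 23185500/10 = 2318550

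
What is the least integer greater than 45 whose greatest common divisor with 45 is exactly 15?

45 = 15·3. Any m with gcd(m, 45) = 15 is a multiple of 15, say 15s, with s coprime to 3.
Need s > 45/15, so s ≥ 4. First s ≥ 4 with gcd(s, 3) = 1 is s = 4. Thus m = 15·4 = 60.

60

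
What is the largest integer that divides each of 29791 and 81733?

29791 = 31³
81733 = 37 · 47²
Common: 1 = 1

1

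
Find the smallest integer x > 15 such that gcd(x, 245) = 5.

20

gcd(x, 245) = 5 forces 5 | x; write x = 5s. Then gcd(5s, 5·49) = 5·gcd(s, 49), so need gcd(s, 49) = 1.
5s > 15 gives s ≥ 4. The least s ≥ 4 coprime to 49 is 4, so x = 5·4 = 20.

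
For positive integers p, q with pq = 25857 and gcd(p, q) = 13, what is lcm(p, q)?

1989

Since gcd(p,q)·lcm(p,q) = pq, lcm = 25857/13 = 1989.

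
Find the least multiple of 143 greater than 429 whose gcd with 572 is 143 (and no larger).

715

gcd(a, 572) = 143 forces 143 | a; write a = 143s. Then gcd(143s, 143·4) = 143·gcd(s, 4), so need gcd(s, 4) = 1.
143s > 429 gives s ≥ 4. The least s ≥ 4 coprime to 4 is 5, so a = 143·5 = 715.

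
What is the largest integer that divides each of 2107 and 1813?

49

Euclid: 2107 = 1·1813 + 294; 1813 = 6·294 + 49; 294 = 6·49 + 0. Last nonzero remainder: 49.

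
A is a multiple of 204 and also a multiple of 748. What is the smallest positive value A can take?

2244

204 = 2² · 3 · 17; 748 = 2² · 11 · 17
max exponents: 2² · 3 · 11 · 17 = 2244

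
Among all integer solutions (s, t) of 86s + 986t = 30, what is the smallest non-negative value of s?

115

Euclid: 986 = 11·86 + 40; 86 = 2·40 + 6; 40 = 6·6 + 4; 6 = 1·4 + 2; 4 = 2·2 + 0 → gcd = 2; 30 = 2·15.
Back-substitution yields 86·(172) + 986·(-15) = 2, so one solution is s = 172·15 = 2580, t = -15·15 = -225.
Solutions in s differ by 986/2 = 493; the one in [0, 493) is 2580 mod 493 = 115.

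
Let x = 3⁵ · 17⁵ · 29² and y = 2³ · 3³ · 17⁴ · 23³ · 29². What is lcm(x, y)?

max exponent per prime: 2³ · 3⁵ · 17⁵ · 23³ · 29² = 28243620756153576

28243620756153576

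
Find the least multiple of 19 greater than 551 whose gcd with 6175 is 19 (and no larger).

589

6175 = 19·325. Any k with gcd(k, 6175) = 19 is a multiple of 19, say 19s, with s coprime to 325.
Need s > 551/19, so s ≥ 30. First s ≥ 30 with gcd(s, 325) = 1 is s = 31. Thus k = 19·31 = 589.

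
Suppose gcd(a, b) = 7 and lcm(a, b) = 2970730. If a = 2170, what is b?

9583

a·b = gcd·lcm = 7·2970730 = 20795110, so b = 20795110/2170 = 9583.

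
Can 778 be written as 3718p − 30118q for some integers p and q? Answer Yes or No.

No

By Bézout, 3718p − 30118q = 778 has integer solutions iff gcd(3718, 30118) | 778.
Euclid: 30118 = 8·3718 + 374; 3718 = 9·374 + 352; 374 = 1·352 + 22; 352 = 16·22 + 0. gcd = 22; 778 mod 22 = 8. No.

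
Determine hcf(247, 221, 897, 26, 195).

gcd(247, 221): 247 = 1·221 + 26; 221 = 8·26 + 13; 26 = 2·13 + 0 → 13
gcd(13, 897): 897 = 69·13 + 0 → 13
gcd(13, 26): 26 = 2·13 + 0 → 13
gcd(13, 195): 195 = 15·13 + 0 → 13

13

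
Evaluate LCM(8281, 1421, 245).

1200745

lcm(8281, 1421) = 8281·1421/gcd = 11767301/49 = 240149
lcm(240149, 245) = 240149·245/gcd = 58836505/49 = 1200745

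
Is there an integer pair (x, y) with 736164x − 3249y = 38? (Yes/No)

No

By Bézout, 736164x − 3249y = 38 has integer solutions iff gcd(736164, 3249) | 38.
Euclid: 736164 = 226·3249 + 1890; 3249 = 1·1890 + 1359; 1890 = 1·1359 + 531; 1359 = 2·531 + 297; 531 = 1·297 + 234; 297 = 1·234 + 63; 234 = 3·63 + 45; 63 = 1·45 + 18; 45 = 2·18 + 9; 18 = 2·9 + 0. gcd = 9; 38 mod 9 = 2. No.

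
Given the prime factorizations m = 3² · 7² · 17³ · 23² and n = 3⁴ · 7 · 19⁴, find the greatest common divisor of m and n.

63

min exponent per shared prime: 3² · 7 = 63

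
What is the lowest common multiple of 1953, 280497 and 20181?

1953 = 3² · 7 · 31; 280497 = 3 · 7 · 19² · 37; 20181 = 3 · 7 · 31²
lcm takes max exponent of each prime: 3² · 7 · 19² · 31² · 37 = 808672851

808672851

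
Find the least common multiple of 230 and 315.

gcd first: 315 = 1·230 + 85; 230 = 2·85 + 60; 85 = 1·60 + 25; 60 = 2·25 + 10; 25 = 2·10 + 5; 10 = 2·5 + 0 → gcd = 5
lcm = 230·315/gcd = 72450/5 = 14490

14490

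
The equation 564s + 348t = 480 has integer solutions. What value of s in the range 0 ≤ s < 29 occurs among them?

gcd(564, 348) = 12 (Euclid: 564 = 1·348 + 216; 348 = 1·216 + 132; 216 = 1·132 + 84; 132 = 1·84 + 48; 84 = 1·48 + 36; 48 = 1·36 + 12; 36 = 3·12 + 0), and 12 | 480.
Extended Euclid: 564·(-8) + 348·(13) = 12. Scale by 40: s₀ = -320.
General solution s = s₀ + 29k; reducing mod 29 gives s = 28 (and t = -44).

28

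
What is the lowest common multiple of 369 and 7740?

317340

369 = 3² · 41; 7740 = 2² · 3² · 5 · 43
max exponents: 2² · 3² · 5 · 41 · 43 = 317340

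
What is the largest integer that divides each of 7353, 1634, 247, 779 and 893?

gcd(7353, 1634): 7353 = 4·1634 + 817; 1634 = 2·817 + 0 → 817
gcd(817, 247): 817 = 3·247 + 76; 247 = 3·76 + 19; 76 = 4·19 + 0 → 19
gcd(19, 779): 779 = 41·19 + 0 → 19
gcd(19, 893): 893 = 47·19 + 0 → 19

19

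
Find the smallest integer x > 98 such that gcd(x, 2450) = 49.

147

gcd(x, 2450) = 49 forces 49 | x; write x = 49s. Then gcd(49s, 49·50) = 49·gcd(s, 50), so need gcd(s, 50) = 1.
49s > 98 gives s ≥ 3. The least s ≥ 3 coprime to 50 is 3, so x = 49·3 = 147.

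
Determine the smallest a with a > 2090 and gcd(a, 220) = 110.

Multiples of 110 above 2090: 110·20, 110·21, … . Need the cofactor coprime to 220/110 = 2.
Checking s = 20, 21, … the first with gcd(s, 2) = 1 is s = 21, giving 2310.

2310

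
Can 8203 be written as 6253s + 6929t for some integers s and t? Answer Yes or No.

By Bézout, 6253s + 6929t = 8203 has integer solutions iff gcd(6253, 6929) | 8203.
Euclid: 6929 = 1·6253 + 676; 6253 = 9·676 + 169; 676 = 4·169 + 0. gcd = 169; 8203 mod 169 = 91. No.

No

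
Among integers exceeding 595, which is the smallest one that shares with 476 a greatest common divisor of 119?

833

Multiples of 119 above 595: 119·6, 119·7, … . Need the cofactor coprime to 476/119 = 4.
Checking s = 6, 7, … the first with gcd(s, 4) = 1 is s = 7, giving 833.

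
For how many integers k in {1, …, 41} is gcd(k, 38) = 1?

38 = 2·19. Inclusion–exclusion on these primes:
41 − ⌊41/2⌋ − ⌊41/19⌋ + ⌊41/38⌋ = 20

20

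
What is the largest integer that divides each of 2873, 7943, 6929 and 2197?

169

gcd(2873, 7943): 7943 = 2·2873 + 2197; 2873 = 1·2197 + 676; 2197 = 3·676 + 169; 676 = 4·169 + 0 → 169
gcd(169, 6929): 6929 = 41·169 + 0 → 169
gcd(169, 2197): 2197 = 13·169 + 0 → 169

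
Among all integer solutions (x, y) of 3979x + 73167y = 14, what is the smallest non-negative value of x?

Reduce mod 73167: 3979x ≡ 14 (mod 73167). With g = gcd(3979, 73167) = 1 dividing 14, divide through: 3979x ≡ 14 (mod 73167).
Since gcd(3979, 73167) = 1, x ≡ 14·(3979)⁻¹ ≡ 6914 (mod 73167). Smallest non-negative: 6914.

6914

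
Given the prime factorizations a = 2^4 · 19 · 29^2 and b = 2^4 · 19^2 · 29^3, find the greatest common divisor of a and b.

255664

min exponent per shared prime: 2^4 · 19 · 29^2 = 255664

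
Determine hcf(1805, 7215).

5

1805 = 5 · 19²
7215 = 3 · 5 · 13 · 37
Common: 5 = 5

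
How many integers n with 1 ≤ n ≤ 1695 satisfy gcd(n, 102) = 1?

Prime factors of 102: 2, 3, 17. Count integers ≤ 1695 divisible by none of them.
By inclusion–exclusion: 1695 − ⌊1695/2⌋ − ⌊1695/3⌋ − ⌊1695/17⌋ + ⌊1695/6⌋ + ⌊1695/34⌋ + ⌊1695/51⌋ − ⌊1695/102⌋ = 532.

532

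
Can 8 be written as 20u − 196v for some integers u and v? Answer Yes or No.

Yes

gcd(20, 196): 196 = 9·20 + 16; 20 = 1·16 + 4; 16 = 4·4 + 0 → 4
4 divides 8, so a solution exists.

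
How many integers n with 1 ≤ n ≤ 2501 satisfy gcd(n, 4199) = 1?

2059

4199 = 13·17·19. Inclusion–exclusion on these primes:
2501 − ⌊2501/13⌋ − ⌊2501/17⌋ − ⌊2501/19⌋ + ⌊2501/221⌋ + ⌊2501/247⌋ + ⌊2501/323⌋ − ⌊2501/4199⌋ = 2059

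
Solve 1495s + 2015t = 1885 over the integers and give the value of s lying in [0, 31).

Reduce mod 2015: 1495s ≡ 1885 (mod 2015). With g = gcd(1495, 2015) = 65 dividing 1885, divide through: 23s ≡ 29 (mod 31).
Since gcd(23, 31) = 1, s ≡ 29·(23)⁻¹ ≡ 8 (mod 31). Smallest non-negative: 8.

8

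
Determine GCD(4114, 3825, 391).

17

gcd(4114, 3825): 4114 = 1·3825 + 289; 3825 = 13·289 + 68; 289 = 4·68 + 17; 68 = 4·17 + 0 → 17
gcd(17, 391): 391 = 23·17 + 0 → 17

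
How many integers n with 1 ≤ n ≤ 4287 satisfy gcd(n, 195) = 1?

2110

Prime factors of 195: 3, 5, 13. Count integers ≤ 4287 divisible by none of them.
By inclusion–exclusion: 4287 − ⌊4287/3⌋ − ⌊4287/5⌋ − ⌊4287/13⌋ + ⌊4287/15⌋ + ⌊4287/39⌋ + ⌊4287/65⌋ − ⌊4287/195⌋ = 2110.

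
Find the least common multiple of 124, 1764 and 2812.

124 = 2² · 31; 1764 = 2² · 3² · 7²; 2812 = 2² · 19 · 37
lcm takes max exponent of each prime: 2² · 3² · 7² · 19 · 31 · 37 = 38442852

38442852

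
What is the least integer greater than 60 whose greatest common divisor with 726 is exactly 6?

Multiples of 6 above 60: 6·11, 6·12, … . Need the cofactor coprime to 726/6 = 121.
Checking s = 11, 12, … the first with gcd(s, 121) = 1 is s = 12, giving 72.

72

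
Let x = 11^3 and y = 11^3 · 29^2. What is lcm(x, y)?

1119371

max exponent per prime: 11^3 · 29^2 = 1119371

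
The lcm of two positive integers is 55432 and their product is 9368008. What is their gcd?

gcd·lcm = product, so gcd = 9368008/55432 = 169.

169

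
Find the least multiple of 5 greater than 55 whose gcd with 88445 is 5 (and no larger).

Multiples of 5 above 55: 5·12, 5·13, … . Need the cofactor coprime to 88445/5 = 17689.
Checking s = 12, 13, … the first with gcd(s, 17689) = 1 is s = 12, giving 60.

60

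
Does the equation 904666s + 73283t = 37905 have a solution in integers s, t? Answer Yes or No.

Yes

By Bézout, 904666s + 73283t = 37905 has integer solutions iff gcd(904666, 73283) | 37905.
Euclid: 904666 = 12·73283 + 25270; 73283 = 2·25270 + 22743; 25270 = 1·22743 + 2527; 22743 = 9·2527 + 0. gcd = 2527; 37905 mod 2527 = 0. Yes.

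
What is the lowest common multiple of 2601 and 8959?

80631

gcd first: 8959 = 3·2601 + 1156; 2601 = 2·1156 + 289; 1156 = 4·289 + 0 → gcd = 289
lcm = 2601·8959/gcd = 23302359/289 = 80631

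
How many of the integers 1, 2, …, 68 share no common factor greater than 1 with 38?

38 = 2·19. Inclusion–exclusion on these primes:
68 − ⌊68/2⌋ − ⌊68/19⌋ + ⌊68/38⌋ = 32

32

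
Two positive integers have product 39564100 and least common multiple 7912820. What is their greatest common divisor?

From gcd × lcm = ab: gcd = 39564100 / 7912820 = 5.

5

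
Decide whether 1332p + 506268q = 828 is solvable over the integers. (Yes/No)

gcd(1332, 506268): 506268 = 380·1332 + 108; 1332 = 12·108 + 36; 108 = 3·36 + 0 → 36
36 divides 828, so a solution exists.

Yes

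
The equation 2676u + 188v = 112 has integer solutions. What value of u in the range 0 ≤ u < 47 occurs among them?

Euclid: 2676 = 14·188 + 44; 188 = 4·44 + 12; 44 = 3·12 + 8; 12 = 1·8 + 4; 8 = 2·4 + 0 → gcd = 4; 112 = 4·28.
Back-substitution yields 2676·(-17) + 188·(242) = 4, so one solution is u = -17·28 = -476, v = 242·28 = 6776.
Solutions in u differ by 188/4 = 47; the one in [0, 47) is -476 mod 47 = 41.

41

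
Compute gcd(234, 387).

Euclid: 387 = 1·234 + 153; 234 = 1·153 + 81; 153 = 1·81 + 72; 81 = 1·72 + 9; 72 = 8·9 + 0. Last nonzero remainder: 9.

9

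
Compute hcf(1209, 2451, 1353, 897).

3

gcd(1209, 2451): 2451 = 2·1209 + 33; 1209 = 36·33 + 21; 33 = 1·21 + 12; 21 = 1·12 + 9; 12 = 1·9 + 3; 9 = 3·3 + 0 → 3
gcd(3, 1353): 1353 = 451·3 + 0 → 3
gcd(3, 897): 897 = 299·3 + 0 → 3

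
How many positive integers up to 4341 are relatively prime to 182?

1718

Prime factors of 182: 2, 7, 13. Count integers ≤ 4341 divisible by none of them.
By inclusion–exclusion: 4341 − ⌊4341/2⌋ − ⌊4341/7⌋ − ⌊4341/13⌋ + ⌊4341/14⌋ + ⌊4341/26⌋ + ⌊4341/91⌋ − ⌊4341/182⌋ = 1718.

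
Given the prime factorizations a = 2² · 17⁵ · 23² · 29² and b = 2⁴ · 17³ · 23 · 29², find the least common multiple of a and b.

10106860173968

max exponent per prime: 2⁴ · 17⁵ · 23² · 29² = 10106860173968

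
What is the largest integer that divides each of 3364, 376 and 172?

4

gcd(3364, 376): 3364 = 8·376 + 356; 376 = 1·356 + 20; 356 = 17·20 + 16; 20 = 1·16 + 4; 16 = 4·4 + 0 → 4
gcd(4, 172): 172 = 43·4 + 0 → 4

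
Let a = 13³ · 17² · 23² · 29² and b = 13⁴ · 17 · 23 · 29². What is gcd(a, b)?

min exponent per shared prime: 13³ · 17 · 23 · 29² = 722441707

722441707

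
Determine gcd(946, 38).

Euclid: 946 = 24·38 + 34; 38 = 1·34 + 4; 34 = 8·4 + 2; 4 = 2·2 + 0. Last nonzero remainder: 2.

2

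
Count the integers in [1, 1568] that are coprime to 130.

579

130 = 2·5·13. Inclusion–exclusion on these primes:
1568 − ⌊1568/2⌋ − ⌊1568/5⌋ − ⌊1568/13⌋ + ⌊1568/10⌋ + ⌊1568/26⌋ + ⌊1568/65⌋ − ⌊1568/130⌋ = 579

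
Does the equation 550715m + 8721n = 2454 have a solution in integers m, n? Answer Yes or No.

No

By Bézout, 550715m + 8721n = 2454 has integer solutions iff gcd(550715, 8721) | 2454.
Euclid: 550715 = 63·8721 + 1292; 8721 = 6·1292 + 969; 1292 = 1·969 + 323; 969 = 3·323 + 0. gcd = 323; 2454 mod 323 = 193. No.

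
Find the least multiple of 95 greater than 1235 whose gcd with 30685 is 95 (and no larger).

gcd(t, 30685) = 95 forces 95 | t; write t = 95s. Then gcd(95s, 95·323) = 95·gcd(s, 323), so need gcd(s, 323) = 1.
95s > 1235 gives s ≥ 14. The least s ≥ 14 coprime to 323 is 14, so t = 95·14 = 1330.

1330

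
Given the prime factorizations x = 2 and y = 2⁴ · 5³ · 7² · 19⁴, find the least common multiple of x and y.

max exponent per prime: 2⁴ · 5³ · 7² · 19⁴ = 12771458000

12771458000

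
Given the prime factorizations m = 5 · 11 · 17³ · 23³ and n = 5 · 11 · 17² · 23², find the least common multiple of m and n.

max exponent per prime: 5 · 11 · 17³ · 23³ = 3287705905

3287705905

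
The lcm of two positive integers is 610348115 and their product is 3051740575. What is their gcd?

5

gcd·lcm = product, so gcd = 3051740575/610348115 = 5.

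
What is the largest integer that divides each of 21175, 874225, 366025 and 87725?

21175 = 5² · 7 · 11²; 874225 = 5² · 11² · 17²; 366025 = 5² · 11⁴; 87725 = 5² · 11² · 29
gcd takes min exponent of each prime: 5² · 11² = 3025

3025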